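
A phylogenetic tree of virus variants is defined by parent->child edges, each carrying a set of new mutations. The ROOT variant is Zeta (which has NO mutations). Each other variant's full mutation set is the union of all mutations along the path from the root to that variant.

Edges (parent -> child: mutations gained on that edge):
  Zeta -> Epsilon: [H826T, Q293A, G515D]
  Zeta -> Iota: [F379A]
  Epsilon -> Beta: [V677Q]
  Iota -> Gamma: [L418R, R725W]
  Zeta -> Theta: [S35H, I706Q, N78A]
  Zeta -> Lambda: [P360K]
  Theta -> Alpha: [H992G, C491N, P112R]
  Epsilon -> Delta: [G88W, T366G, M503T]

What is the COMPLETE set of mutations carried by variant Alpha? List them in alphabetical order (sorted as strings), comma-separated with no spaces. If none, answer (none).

Answer: C491N,H992G,I706Q,N78A,P112R,S35H

Derivation:
At Zeta: gained [] -> total []
At Theta: gained ['S35H', 'I706Q', 'N78A'] -> total ['I706Q', 'N78A', 'S35H']
At Alpha: gained ['H992G', 'C491N', 'P112R'] -> total ['C491N', 'H992G', 'I706Q', 'N78A', 'P112R', 'S35H']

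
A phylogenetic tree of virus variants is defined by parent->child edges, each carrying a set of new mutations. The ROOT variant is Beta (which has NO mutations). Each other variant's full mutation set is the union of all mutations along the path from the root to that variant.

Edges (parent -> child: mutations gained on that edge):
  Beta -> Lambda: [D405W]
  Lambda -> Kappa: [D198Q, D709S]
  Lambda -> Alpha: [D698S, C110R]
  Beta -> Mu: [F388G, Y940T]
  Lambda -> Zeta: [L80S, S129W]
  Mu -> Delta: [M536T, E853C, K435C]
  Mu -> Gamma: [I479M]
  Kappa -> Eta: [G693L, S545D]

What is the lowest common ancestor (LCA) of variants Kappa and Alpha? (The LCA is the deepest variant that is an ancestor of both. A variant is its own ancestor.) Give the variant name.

Path from root to Kappa: Beta -> Lambda -> Kappa
  ancestors of Kappa: {Beta, Lambda, Kappa}
Path from root to Alpha: Beta -> Lambda -> Alpha
  ancestors of Alpha: {Beta, Lambda, Alpha}
Common ancestors: {Beta, Lambda}
Walk up from Alpha: Alpha (not in ancestors of Kappa), Lambda (in ancestors of Kappa), Beta (in ancestors of Kappa)
Deepest common ancestor (LCA) = Lambda

Answer: Lambda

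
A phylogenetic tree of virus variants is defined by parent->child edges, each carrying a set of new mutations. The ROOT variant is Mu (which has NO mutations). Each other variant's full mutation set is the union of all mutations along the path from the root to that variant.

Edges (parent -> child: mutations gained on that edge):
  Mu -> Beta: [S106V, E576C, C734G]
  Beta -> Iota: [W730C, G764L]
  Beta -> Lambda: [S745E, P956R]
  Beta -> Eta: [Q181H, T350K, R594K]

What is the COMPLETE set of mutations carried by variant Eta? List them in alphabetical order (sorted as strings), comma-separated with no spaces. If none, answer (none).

Answer: C734G,E576C,Q181H,R594K,S106V,T350K

Derivation:
At Mu: gained [] -> total []
At Beta: gained ['S106V', 'E576C', 'C734G'] -> total ['C734G', 'E576C', 'S106V']
At Eta: gained ['Q181H', 'T350K', 'R594K'] -> total ['C734G', 'E576C', 'Q181H', 'R594K', 'S106V', 'T350K']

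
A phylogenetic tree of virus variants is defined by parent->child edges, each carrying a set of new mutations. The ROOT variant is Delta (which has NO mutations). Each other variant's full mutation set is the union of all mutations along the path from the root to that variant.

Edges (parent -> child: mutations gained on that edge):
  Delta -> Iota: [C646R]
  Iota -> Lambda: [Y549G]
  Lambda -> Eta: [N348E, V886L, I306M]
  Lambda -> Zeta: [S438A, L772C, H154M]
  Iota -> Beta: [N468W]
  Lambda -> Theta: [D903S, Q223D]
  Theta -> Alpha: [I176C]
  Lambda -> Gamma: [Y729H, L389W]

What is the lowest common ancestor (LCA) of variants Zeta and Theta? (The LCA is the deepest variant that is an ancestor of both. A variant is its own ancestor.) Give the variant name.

Answer: Lambda

Derivation:
Path from root to Zeta: Delta -> Iota -> Lambda -> Zeta
  ancestors of Zeta: {Delta, Iota, Lambda, Zeta}
Path from root to Theta: Delta -> Iota -> Lambda -> Theta
  ancestors of Theta: {Delta, Iota, Lambda, Theta}
Common ancestors: {Delta, Iota, Lambda}
Walk up from Theta: Theta (not in ancestors of Zeta), Lambda (in ancestors of Zeta), Iota (in ancestors of Zeta), Delta (in ancestors of Zeta)
Deepest common ancestor (LCA) = Lambda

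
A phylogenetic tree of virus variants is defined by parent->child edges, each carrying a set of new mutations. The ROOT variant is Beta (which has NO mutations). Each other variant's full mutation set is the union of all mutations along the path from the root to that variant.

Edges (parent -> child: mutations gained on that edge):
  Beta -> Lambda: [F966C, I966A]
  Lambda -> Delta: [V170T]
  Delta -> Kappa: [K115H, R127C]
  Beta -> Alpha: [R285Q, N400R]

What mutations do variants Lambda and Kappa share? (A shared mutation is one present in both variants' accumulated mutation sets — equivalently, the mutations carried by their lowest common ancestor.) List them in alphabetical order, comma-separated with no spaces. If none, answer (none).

Accumulating mutations along path to Lambda:
  At Beta: gained [] -> total []
  At Lambda: gained ['F966C', 'I966A'] -> total ['F966C', 'I966A']
Mutations(Lambda) = ['F966C', 'I966A']
Accumulating mutations along path to Kappa:
  At Beta: gained [] -> total []
  At Lambda: gained ['F966C', 'I966A'] -> total ['F966C', 'I966A']
  At Delta: gained ['V170T'] -> total ['F966C', 'I966A', 'V170T']
  At Kappa: gained ['K115H', 'R127C'] -> total ['F966C', 'I966A', 'K115H', 'R127C', 'V170T']
Mutations(Kappa) = ['F966C', 'I966A', 'K115H', 'R127C', 'V170T']
Intersection: ['F966C', 'I966A'] ∩ ['F966C', 'I966A', 'K115H', 'R127C', 'V170T'] = ['F966C', 'I966A']

Answer: F966C,I966A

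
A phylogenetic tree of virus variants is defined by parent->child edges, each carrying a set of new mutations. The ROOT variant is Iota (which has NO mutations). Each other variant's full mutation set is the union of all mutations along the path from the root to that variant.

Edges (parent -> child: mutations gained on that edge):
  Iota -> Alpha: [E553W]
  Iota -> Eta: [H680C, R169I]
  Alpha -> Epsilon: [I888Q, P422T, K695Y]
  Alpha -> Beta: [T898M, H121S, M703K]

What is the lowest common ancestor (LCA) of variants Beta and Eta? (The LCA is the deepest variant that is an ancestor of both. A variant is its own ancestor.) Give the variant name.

Path from root to Beta: Iota -> Alpha -> Beta
  ancestors of Beta: {Iota, Alpha, Beta}
Path from root to Eta: Iota -> Eta
  ancestors of Eta: {Iota, Eta}
Common ancestors: {Iota}
Walk up from Eta: Eta (not in ancestors of Beta), Iota (in ancestors of Beta)
Deepest common ancestor (LCA) = Iota

Answer: Iota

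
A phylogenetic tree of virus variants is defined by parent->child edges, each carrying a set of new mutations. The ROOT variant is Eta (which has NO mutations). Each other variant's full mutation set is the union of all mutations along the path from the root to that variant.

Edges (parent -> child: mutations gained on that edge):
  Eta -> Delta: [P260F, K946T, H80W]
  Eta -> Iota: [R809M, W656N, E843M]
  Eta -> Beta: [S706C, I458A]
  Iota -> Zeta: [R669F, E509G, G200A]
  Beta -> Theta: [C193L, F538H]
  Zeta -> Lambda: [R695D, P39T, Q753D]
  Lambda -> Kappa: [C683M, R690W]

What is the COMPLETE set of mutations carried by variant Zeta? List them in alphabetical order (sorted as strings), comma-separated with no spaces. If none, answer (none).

At Eta: gained [] -> total []
At Iota: gained ['R809M', 'W656N', 'E843M'] -> total ['E843M', 'R809M', 'W656N']
At Zeta: gained ['R669F', 'E509G', 'G200A'] -> total ['E509G', 'E843M', 'G200A', 'R669F', 'R809M', 'W656N']

Answer: E509G,E843M,G200A,R669F,R809M,W656N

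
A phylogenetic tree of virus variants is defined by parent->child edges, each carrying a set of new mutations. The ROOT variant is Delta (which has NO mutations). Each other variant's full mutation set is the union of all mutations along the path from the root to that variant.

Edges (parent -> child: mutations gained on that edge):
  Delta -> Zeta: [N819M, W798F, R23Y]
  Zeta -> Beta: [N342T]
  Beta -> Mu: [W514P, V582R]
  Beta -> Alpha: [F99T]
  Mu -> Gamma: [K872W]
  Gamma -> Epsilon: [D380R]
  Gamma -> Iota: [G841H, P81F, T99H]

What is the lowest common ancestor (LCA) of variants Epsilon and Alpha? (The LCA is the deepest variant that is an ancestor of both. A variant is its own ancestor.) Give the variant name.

Answer: Beta

Derivation:
Path from root to Epsilon: Delta -> Zeta -> Beta -> Mu -> Gamma -> Epsilon
  ancestors of Epsilon: {Delta, Zeta, Beta, Mu, Gamma, Epsilon}
Path from root to Alpha: Delta -> Zeta -> Beta -> Alpha
  ancestors of Alpha: {Delta, Zeta, Beta, Alpha}
Common ancestors: {Delta, Zeta, Beta}
Walk up from Alpha: Alpha (not in ancestors of Epsilon), Beta (in ancestors of Epsilon), Zeta (in ancestors of Epsilon), Delta (in ancestors of Epsilon)
Deepest common ancestor (LCA) = Beta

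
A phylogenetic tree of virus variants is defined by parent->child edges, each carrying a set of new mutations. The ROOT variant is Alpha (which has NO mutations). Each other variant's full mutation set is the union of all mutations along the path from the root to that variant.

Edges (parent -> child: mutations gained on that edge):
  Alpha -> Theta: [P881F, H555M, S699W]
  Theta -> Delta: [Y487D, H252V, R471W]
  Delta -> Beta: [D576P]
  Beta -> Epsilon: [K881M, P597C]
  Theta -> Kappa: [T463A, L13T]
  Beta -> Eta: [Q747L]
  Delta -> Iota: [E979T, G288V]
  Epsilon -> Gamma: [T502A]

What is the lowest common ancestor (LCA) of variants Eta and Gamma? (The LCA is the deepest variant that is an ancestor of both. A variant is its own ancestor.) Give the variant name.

Answer: Beta

Derivation:
Path from root to Eta: Alpha -> Theta -> Delta -> Beta -> Eta
  ancestors of Eta: {Alpha, Theta, Delta, Beta, Eta}
Path from root to Gamma: Alpha -> Theta -> Delta -> Beta -> Epsilon -> Gamma
  ancestors of Gamma: {Alpha, Theta, Delta, Beta, Epsilon, Gamma}
Common ancestors: {Alpha, Theta, Delta, Beta}
Walk up from Gamma: Gamma (not in ancestors of Eta), Epsilon (not in ancestors of Eta), Beta (in ancestors of Eta), Delta (in ancestors of Eta), Theta (in ancestors of Eta), Alpha (in ancestors of Eta)
Deepest common ancestor (LCA) = Beta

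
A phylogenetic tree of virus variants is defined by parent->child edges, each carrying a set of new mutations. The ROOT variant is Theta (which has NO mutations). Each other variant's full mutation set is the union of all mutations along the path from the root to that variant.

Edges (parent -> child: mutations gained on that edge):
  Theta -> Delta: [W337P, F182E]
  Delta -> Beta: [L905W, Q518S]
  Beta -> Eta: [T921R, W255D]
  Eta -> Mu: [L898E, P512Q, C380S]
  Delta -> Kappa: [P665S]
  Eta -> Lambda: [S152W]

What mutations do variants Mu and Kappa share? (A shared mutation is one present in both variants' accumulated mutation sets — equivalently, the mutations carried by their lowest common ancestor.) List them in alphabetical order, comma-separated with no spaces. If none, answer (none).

Answer: F182E,W337P

Derivation:
Accumulating mutations along path to Mu:
  At Theta: gained [] -> total []
  At Delta: gained ['W337P', 'F182E'] -> total ['F182E', 'W337P']
  At Beta: gained ['L905W', 'Q518S'] -> total ['F182E', 'L905W', 'Q518S', 'W337P']
  At Eta: gained ['T921R', 'W255D'] -> total ['F182E', 'L905W', 'Q518S', 'T921R', 'W255D', 'W337P']
  At Mu: gained ['L898E', 'P512Q', 'C380S'] -> total ['C380S', 'F182E', 'L898E', 'L905W', 'P512Q', 'Q518S', 'T921R', 'W255D', 'W337P']
Mutations(Mu) = ['C380S', 'F182E', 'L898E', 'L905W', 'P512Q', 'Q518S', 'T921R', 'W255D', 'W337P']
Accumulating mutations along path to Kappa:
  At Theta: gained [] -> total []
  At Delta: gained ['W337P', 'F182E'] -> total ['F182E', 'W337P']
  At Kappa: gained ['P665S'] -> total ['F182E', 'P665S', 'W337P']
Mutations(Kappa) = ['F182E', 'P665S', 'W337P']
Intersection: ['C380S', 'F182E', 'L898E', 'L905W', 'P512Q', 'Q518S', 'T921R', 'W255D', 'W337P'] ∩ ['F182E', 'P665S', 'W337P'] = ['F182E', 'W337P']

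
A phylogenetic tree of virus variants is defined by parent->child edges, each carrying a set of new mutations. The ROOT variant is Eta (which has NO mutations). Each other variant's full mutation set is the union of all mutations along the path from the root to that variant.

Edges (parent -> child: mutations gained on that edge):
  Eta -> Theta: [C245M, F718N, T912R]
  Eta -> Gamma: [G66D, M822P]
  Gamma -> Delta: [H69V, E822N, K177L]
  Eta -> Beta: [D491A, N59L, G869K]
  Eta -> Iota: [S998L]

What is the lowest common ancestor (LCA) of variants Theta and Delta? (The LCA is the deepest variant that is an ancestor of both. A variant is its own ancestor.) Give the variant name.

Answer: Eta

Derivation:
Path from root to Theta: Eta -> Theta
  ancestors of Theta: {Eta, Theta}
Path from root to Delta: Eta -> Gamma -> Delta
  ancestors of Delta: {Eta, Gamma, Delta}
Common ancestors: {Eta}
Walk up from Delta: Delta (not in ancestors of Theta), Gamma (not in ancestors of Theta), Eta (in ancestors of Theta)
Deepest common ancestor (LCA) = Eta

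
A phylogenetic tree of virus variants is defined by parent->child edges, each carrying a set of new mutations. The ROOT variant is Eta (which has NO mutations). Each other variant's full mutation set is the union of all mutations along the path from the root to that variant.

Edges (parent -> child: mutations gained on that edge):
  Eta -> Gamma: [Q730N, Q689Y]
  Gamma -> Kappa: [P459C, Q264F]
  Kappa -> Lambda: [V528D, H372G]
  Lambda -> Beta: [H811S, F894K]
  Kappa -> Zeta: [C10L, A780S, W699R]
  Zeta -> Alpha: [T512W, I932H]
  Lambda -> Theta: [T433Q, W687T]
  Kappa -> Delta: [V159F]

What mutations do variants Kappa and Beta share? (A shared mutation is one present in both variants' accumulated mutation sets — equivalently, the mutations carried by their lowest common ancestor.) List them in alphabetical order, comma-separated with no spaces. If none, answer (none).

Accumulating mutations along path to Kappa:
  At Eta: gained [] -> total []
  At Gamma: gained ['Q730N', 'Q689Y'] -> total ['Q689Y', 'Q730N']
  At Kappa: gained ['P459C', 'Q264F'] -> total ['P459C', 'Q264F', 'Q689Y', 'Q730N']
Mutations(Kappa) = ['P459C', 'Q264F', 'Q689Y', 'Q730N']
Accumulating mutations along path to Beta:
  At Eta: gained [] -> total []
  At Gamma: gained ['Q730N', 'Q689Y'] -> total ['Q689Y', 'Q730N']
  At Kappa: gained ['P459C', 'Q264F'] -> total ['P459C', 'Q264F', 'Q689Y', 'Q730N']
  At Lambda: gained ['V528D', 'H372G'] -> total ['H372G', 'P459C', 'Q264F', 'Q689Y', 'Q730N', 'V528D']
  At Beta: gained ['H811S', 'F894K'] -> total ['F894K', 'H372G', 'H811S', 'P459C', 'Q264F', 'Q689Y', 'Q730N', 'V528D']
Mutations(Beta) = ['F894K', 'H372G', 'H811S', 'P459C', 'Q264F', 'Q689Y', 'Q730N', 'V528D']
Intersection: ['P459C', 'Q264F', 'Q689Y', 'Q730N'] ∩ ['F894K', 'H372G', 'H811S', 'P459C', 'Q264F', 'Q689Y', 'Q730N', 'V528D'] = ['P459C', 'Q264F', 'Q689Y', 'Q730N']

Answer: P459C,Q264F,Q689Y,Q730N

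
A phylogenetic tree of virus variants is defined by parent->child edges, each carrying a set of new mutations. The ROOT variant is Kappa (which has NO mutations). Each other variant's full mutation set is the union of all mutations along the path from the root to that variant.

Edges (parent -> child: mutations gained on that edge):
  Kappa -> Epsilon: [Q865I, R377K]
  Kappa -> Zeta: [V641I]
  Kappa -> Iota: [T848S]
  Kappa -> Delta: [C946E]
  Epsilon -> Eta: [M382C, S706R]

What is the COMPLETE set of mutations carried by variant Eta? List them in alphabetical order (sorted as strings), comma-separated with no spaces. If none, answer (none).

At Kappa: gained [] -> total []
At Epsilon: gained ['Q865I', 'R377K'] -> total ['Q865I', 'R377K']
At Eta: gained ['M382C', 'S706R'] -> total ['M382C', 'Q865I', 'R377K', 'S706R']

Answer: M382C,Q865I,R377K,S706R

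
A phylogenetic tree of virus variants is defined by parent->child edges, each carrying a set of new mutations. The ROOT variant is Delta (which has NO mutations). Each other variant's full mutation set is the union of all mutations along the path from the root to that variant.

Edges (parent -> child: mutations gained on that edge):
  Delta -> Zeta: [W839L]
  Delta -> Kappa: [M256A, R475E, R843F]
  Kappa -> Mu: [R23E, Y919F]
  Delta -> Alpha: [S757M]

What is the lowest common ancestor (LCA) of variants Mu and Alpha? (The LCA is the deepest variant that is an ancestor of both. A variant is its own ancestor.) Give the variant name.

Path from root to Mu: Delta -> Kappa -> Mu
  ancestors of Mu: {Delta, Kappa, Mu}
Path from root to Alpha: Delta -> Alpha
  ancestors of Alpha: {Delta, Alpha}
Common ancestors: {Delta}
Walk up from Alpha: Alpha (not in ancestors of Mu), Delta (in ancestors of Mu)
Deepest common ancestor (LCA) = Delta

Answer: Delta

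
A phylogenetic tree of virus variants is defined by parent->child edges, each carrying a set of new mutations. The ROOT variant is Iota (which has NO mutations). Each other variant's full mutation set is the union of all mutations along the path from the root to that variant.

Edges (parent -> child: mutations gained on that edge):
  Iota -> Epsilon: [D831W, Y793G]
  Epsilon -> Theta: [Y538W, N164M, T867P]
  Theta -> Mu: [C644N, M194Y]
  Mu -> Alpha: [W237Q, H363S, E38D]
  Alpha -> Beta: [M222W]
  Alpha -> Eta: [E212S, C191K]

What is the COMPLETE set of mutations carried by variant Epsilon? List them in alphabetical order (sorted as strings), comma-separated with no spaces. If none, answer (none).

At Iota: gained [] -> total []
At Epsilon: gained ['D831W', 'Y793G'] -> total ['D831W', 'Y793G']

Answer: D831W,Y793G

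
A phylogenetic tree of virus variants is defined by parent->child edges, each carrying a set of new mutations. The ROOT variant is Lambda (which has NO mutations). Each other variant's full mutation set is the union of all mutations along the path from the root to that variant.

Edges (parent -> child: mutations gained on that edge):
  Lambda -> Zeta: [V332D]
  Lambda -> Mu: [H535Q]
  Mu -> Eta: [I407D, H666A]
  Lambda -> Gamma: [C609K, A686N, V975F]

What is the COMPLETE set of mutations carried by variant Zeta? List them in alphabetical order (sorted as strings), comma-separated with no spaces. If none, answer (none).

At Lambda: gained [] -> total []
At Zeta: gained ['V332D'] -> total ['V332D']

Answer: V332D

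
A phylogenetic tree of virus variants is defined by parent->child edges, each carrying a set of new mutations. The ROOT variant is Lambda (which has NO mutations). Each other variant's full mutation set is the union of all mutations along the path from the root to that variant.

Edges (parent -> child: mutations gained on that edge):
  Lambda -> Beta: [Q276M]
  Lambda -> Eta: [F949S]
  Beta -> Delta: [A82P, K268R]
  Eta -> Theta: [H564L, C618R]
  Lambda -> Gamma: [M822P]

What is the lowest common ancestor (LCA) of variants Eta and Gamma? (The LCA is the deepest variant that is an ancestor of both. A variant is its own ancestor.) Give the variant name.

Answer: Lambda

Derivation:
Path from root to Eta: Lambda -> Eta
  ancestors of Eta: {Lambda, Eta}
Path from root to Gamma: Lambda -> Gamma
  ancestors of Gamma: {Lambda, Gamma}
Common ancestors: {Lambda}
Walk up from Gamma: Gamma (not in ancestors of Eta), Lambda (in ancestors of Eta)
Deepest common ancestor (LCA) = Lambda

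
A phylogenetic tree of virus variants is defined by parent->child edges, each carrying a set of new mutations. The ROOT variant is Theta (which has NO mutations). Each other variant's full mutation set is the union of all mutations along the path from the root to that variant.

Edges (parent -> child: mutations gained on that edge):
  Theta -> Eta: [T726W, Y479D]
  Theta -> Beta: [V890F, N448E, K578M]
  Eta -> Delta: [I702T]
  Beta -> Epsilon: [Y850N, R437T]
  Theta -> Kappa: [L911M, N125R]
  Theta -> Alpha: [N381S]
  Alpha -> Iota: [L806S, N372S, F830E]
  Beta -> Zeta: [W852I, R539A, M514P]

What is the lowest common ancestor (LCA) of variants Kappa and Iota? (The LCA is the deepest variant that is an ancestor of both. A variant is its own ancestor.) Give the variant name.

Path from root to Kappa: Theta -> Kappa
  ancestors of Kappa: {Theta, Kappa}
Path from root to Iota: Theta -> Alpha -> Iota
  ancestors of Iota: {Theta, Alpha, Iota}
Common ancestors: {Theta}
Walk up from Iota: Iota (not in ancestors of Kappa), Alpha (not in ancestors of Kappa), Theta (in ancestors of Kappa)
Deepest common ancestor (LCA) = Theta

Answer: Theta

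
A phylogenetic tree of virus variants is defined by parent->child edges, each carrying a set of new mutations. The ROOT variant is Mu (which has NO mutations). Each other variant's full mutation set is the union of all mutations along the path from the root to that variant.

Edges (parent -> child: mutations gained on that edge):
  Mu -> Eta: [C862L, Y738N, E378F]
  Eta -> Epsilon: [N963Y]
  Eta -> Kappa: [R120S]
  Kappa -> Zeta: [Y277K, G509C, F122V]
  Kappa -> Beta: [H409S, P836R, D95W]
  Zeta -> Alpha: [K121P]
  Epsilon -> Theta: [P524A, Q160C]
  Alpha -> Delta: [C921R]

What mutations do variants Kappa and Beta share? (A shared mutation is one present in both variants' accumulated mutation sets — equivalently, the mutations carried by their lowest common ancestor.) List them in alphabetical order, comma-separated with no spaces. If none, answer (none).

Accumulating mutations along path to Kappa:
  At Mu: gained [] -> total []
  At Eta: gained ['C862L', 'Y738N', 'E378F'] -> total ['C862L', 'E378F', 'Y738N']
  At Kappa: gained ['R120S'] -> total ['C862L', 'E378F', 'R120S', 'Y738N']
Mutations(Kappa) = ['C862L', 'E378F', 'R120S', 'Y738N']
Accumulating mutations along path to Beta:
  At Mu: gained [] -> total []
  At Eta: gained ['C862L', 'Y738N', 'E378F'] -> total ['C862L', 'E378F', 'Y738N']
  At Kappa: gained ['R120S'] -> total ['C862L', 'E378F', 'R120S', 'Y738N']
  At Beta: gained ['H409S', 'P836R', 'D95W'] -> total ['C862L', 'D95W', 'E378F', 'H409S', 'P836R', 'R120S', 'Y738N']
Mutations(Beta) = ['C862L', 'D95W', 'E378F', 'H409S', 'P836R', 'R120S', 'Y738N']
Intersection: ['C862L', 'E378F', 'R120S', 'Y738N'] ∩ ['C862L', 'D95W', 'E378F', 'H409S', 'P836R', 'R120S', 'Y738N'] = ['C862L', 'E378F', 'R120S', 'Y738N']

Answer: C862L,E378F,R120S,Y738N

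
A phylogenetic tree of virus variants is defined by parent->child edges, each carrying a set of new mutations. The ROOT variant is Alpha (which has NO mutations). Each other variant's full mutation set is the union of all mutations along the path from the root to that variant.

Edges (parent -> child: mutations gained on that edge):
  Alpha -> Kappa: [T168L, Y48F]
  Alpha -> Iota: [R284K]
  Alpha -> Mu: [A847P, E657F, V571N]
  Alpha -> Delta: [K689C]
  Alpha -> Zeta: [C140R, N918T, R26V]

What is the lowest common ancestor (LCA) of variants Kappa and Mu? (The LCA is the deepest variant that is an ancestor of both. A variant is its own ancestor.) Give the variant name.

Path from root to Kappa: Alpha -> Kappa
  ancestors of Kappa: {Alpha, Kappa}
Path from root to Mu: Alpha -> Mu
  ancestors of Mu: {Alpha, Mu}
Common ancestors: {Alpha}
Walk up from Mu: Mu (not in ancestors of Kappa), Alpha (in ancestors of Kappa)
Deepest common ancestor (LCA) = Alpha

Answer: Alpha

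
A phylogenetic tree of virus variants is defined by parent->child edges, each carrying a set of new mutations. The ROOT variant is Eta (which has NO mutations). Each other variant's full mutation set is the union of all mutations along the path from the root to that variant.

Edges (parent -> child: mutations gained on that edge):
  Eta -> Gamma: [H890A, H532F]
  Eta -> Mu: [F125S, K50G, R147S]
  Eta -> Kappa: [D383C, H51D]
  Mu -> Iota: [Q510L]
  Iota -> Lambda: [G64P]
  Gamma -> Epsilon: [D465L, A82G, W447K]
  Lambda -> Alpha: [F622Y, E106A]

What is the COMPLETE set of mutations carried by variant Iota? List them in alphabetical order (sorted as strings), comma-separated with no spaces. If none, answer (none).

Answer: F125S,K50G,Q510L,R147S

Derivation:
At Eta: gained [] -> total []
At Mu: gained ['F125S', 'K50G', 'R147S'] -> total ['F125S', 'K50G', 'R147S']
At Iota: gained ['Q510L'] -> total ['F125S', 'K50G', 'Q510L', 'R147S']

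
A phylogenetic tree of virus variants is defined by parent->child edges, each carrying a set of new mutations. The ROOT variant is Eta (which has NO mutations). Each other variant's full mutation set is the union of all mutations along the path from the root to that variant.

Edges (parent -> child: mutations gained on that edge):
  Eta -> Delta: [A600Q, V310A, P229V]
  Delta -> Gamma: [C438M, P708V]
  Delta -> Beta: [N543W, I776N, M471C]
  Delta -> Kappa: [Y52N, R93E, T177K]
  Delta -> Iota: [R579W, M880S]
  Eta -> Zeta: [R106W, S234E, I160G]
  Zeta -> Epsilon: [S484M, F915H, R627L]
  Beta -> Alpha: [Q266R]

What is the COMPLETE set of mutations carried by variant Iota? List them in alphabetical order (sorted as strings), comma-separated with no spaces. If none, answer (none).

Answer: A600Q,M880S,P229V,R579W,V310A

Derivation:
At Eta: gained [] -> total []
At Delta: gained ['A600Q', 'V310A', 'P229V'] -> total ['A600Q', 'P229V', 'V310A']
At Iota: gained ['R579W', 'M880S'] -> total ['A600Q', 'M880S', 'P229V', 'R579W', 'V310A']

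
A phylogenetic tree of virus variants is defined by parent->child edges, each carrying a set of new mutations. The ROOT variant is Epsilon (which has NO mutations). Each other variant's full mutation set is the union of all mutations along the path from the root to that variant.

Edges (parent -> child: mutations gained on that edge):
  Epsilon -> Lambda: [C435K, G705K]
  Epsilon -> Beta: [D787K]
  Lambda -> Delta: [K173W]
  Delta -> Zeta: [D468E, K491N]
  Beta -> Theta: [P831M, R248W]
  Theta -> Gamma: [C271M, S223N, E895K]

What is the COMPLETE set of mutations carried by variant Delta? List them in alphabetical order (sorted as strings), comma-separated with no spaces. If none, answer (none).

At Epsilon: gained [] -> total []
At Lambda: gained ['C435K', 'G705K'] -> total ['C435K', 'G705K']
At Delta: gained ['K173W'] -> total ['C435K', 'G705K', 'K173W']

Answer: C435K,G705K,K173W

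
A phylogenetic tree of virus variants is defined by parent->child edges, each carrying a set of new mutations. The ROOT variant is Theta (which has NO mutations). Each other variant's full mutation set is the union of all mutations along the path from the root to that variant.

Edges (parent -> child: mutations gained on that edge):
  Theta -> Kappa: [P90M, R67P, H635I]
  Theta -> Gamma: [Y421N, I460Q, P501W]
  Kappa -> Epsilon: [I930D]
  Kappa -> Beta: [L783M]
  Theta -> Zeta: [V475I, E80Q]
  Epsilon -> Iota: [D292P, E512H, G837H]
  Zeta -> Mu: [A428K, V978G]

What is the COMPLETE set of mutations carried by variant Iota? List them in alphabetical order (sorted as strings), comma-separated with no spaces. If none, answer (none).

Answer: D292P,E512H,G837H,H635I,I930D,P90M,R67P

Derivation:
At Theta: gained [] -> total []
At Kappa: gained ['P90M', 'R67P', 'H635I'] -> total ['H635I', 'P90M', 'R67P']
At Epsilon: gained ['I930D'] -> total ['H635I', 'I930D', 'P90M', 'R67P']
At Iota: gained ['D292P', 'E512H', 'G837H'] -> total ['D292P', 'E512H', 'G837H', 'H635I', 'I930D', 'P90M', 'R67P']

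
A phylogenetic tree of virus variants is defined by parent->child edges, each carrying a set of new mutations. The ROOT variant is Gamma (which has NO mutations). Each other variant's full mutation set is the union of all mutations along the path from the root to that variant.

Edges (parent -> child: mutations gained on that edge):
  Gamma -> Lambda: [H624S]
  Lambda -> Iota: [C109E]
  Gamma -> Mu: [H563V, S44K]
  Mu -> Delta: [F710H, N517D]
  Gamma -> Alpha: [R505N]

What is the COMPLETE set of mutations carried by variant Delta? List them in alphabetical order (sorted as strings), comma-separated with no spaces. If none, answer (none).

At Gamma: gained [] -> total []
At Mu: gained ['H563V', 'S44K'] -> total ['H563V', 'S44K']
At Delta: gained ['F710H', 'N517D'] -> total ['F710H', 'H563V', 'N517D', 'S44K']

Answer: F710H,H563V,N517D,S44K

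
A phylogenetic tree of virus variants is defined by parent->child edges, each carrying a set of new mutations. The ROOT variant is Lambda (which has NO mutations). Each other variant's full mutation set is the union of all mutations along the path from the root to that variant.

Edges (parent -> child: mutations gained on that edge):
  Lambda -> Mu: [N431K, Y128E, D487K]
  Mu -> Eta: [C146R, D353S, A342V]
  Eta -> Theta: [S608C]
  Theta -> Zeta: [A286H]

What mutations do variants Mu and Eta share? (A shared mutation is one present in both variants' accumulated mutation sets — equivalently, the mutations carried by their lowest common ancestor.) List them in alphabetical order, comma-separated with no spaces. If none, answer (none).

Answer: D487K,N431K,Y128E

Derivation:
Accumulating mutations along path to Mu:
  At Lambda: gained [] -> total []
  At Mu: gained ['N431K', 'Y128E', 'D487K'] -> total ['D487K', 'N431K', 'Y128E']
Mutations(Mu) = ['D487K', 'N431K', 'Y128E']
Accumulating mutations along path to Eta:
  At Lambda: gained [] -> total []
  At Mu: gained ['N431K', 'Y128E', 'D487K'] -> total ['D487K', 'N431K', 'Y128E']
  At Eta: gained ['C146R', 'D353S', 'A342V'] -> total ['A342V', 'C146R', 'D353S', 'D487K', 'N431K', 'Y128E']
Mutations(Eta) = ['A342V', 'C146R', 'D353S', 'D487K', 'N431K', 'Y128E']
Intersection: ['D487K', 'N431K', 'Y128E'] ∩ ['A342V', 'C146R', 'D353S', 'D487K', 'N431K', 'Y128E'] = ['D487K', 'N431K', 'Y128E']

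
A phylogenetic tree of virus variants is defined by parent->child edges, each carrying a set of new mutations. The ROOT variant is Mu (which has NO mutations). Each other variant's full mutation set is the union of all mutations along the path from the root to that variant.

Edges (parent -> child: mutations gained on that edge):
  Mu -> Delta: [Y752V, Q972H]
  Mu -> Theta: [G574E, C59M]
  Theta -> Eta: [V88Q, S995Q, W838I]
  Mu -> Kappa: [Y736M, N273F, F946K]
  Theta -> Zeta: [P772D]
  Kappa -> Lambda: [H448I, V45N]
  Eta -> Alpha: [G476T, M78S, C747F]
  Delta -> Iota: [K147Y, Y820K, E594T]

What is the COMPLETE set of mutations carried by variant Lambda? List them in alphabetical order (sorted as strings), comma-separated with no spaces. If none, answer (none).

At Mu: gained [] -> total []
At Kappa: gained ['Y736M', 'N273F', 'F946K'] -> total ['F946K', 'N273F', 'Y736M']
At Lambda: gained ['H448I', 'V45N'] -> total ['F946K', 'H448I', 'N273F', 'V45N', 'Y736M']

Answer: F946K,H448I,N273F,V45N,Y736M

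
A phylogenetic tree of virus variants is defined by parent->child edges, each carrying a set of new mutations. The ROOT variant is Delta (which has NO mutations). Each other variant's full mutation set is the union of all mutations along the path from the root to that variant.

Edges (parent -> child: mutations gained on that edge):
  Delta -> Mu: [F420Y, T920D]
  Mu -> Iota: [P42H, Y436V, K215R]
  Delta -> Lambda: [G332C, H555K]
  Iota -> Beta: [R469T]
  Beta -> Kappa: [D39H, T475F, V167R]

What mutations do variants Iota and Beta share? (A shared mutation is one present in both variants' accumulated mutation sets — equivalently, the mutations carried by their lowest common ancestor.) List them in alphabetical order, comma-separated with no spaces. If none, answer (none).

Answer: F420Y,K215R,P42H,T920D,Y436V

Derivation:
Accumulating mutations along path to Iota:
  At Delta: gained [] -> total []
  At Mu: gained ['F420Y', 'T920D'] -> total ['F420Y', 'T920D']
  At Iota: gained ['P42H', 'Y436V', 'K215R'] -> total ['F420Y', 'K215R', 'P42H', 'T920D', 'Y436V']
Mutations(Iota) = ['F420Y', 'K215R', 'P42H', 'T920D', 'Y436V']
Accumulating mutations along path to Beta:
  At Delta: gained [] -> total []
  At Mu: gained ['F420Y', 'T920D'] -> total ['F420Y', 'T920D']
  At Iota: gained ['P42H', 'Y436V', 'K215R'] -> total ['F420Y', 'K215R', 'P42H', 'T920D', 'Y436V']
  At Beta: gained ['R469T'] -> total ['F420Y', 'K215R', 'P42H', 'R469T', 'T920D', 'Y436V']
Mutations(Beta) = ['F420Y', 'K215R', 'P42H', 'R469T', 'T920D', 'Y436V']
Intersection: ['F420Y', 'K215R', 'P42H', 'T920D', 'Y436V'] ∩ ['F420Y', 'K215R', 'P42H', 'R469T', 'T920D', 'Y436V'] = ['F420Y', 'K215R', 'P42H', 'T920D', 'Y436V']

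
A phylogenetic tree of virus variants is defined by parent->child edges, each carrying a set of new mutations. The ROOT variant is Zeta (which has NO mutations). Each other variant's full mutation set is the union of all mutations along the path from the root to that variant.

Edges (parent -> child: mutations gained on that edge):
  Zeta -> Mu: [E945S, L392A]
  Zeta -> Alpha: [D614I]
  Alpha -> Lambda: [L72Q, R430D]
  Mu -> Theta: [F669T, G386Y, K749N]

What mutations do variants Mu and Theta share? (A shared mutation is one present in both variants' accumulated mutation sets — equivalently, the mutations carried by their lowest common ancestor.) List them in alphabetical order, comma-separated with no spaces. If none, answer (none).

Answer: E945S,L392A

Derivation:
Accumulating mutations along path to Mu:
  At Zeta: gained [] -> total []
  At Mu: gained ['E945S', 'L392A'] -> total ['E945S', 'L392A']
Mutations(Mu) = ['E945S', 'L392A']
Accumulating mutations along path to Theta:
  At Zeta: gained [] -> total []
  At Mu: gained ['E945S', 'L392A'] -> total ['E945S', 'L392A']
  At Theta: gained ['F669T', 'G386Y', 'K749N'] -> total ['E945S', 'F669T', 'G386Y', 'K749N', 'L392A']
Mutations(Theta) = ['E945S', 'F669T', 'G386Y', 'K749N', 'L392A']
Intersection: ['E945S', 'L392A'] ∩ ['E945S', 'F669T', 'G386Y', 'K749N', 'L392A'] = ['E945S', 'L392A']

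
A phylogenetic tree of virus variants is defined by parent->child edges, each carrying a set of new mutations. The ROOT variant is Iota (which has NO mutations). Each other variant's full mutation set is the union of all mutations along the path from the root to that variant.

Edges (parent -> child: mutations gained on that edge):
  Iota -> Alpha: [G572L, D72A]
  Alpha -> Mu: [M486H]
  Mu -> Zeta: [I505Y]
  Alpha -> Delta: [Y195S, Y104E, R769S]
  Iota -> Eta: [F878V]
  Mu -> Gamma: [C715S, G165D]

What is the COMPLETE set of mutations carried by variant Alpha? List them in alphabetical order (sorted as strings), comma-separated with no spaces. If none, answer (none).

At Iota: gained [] -> total []
At Alpha: gained ['G572L', 'D72A'] -> total ['D72A', 'G572L']

Answer: D72A,G572L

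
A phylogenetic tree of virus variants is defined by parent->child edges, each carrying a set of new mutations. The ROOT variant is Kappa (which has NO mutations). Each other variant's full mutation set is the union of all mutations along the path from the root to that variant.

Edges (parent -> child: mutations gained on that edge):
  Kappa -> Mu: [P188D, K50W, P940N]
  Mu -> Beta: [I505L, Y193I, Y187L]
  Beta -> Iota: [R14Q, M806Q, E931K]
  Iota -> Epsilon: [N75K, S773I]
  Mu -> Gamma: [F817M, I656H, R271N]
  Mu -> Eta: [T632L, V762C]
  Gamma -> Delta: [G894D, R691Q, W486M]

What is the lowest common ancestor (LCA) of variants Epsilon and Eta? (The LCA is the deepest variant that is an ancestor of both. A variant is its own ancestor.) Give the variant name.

Answer: Mu

Derivation:
Path from root to Epsilon: Kappa -> Mu -> Beta -> Iota -> Epsilon
  ancestors of Epsilon: {Kappa, Mu, Beta, Iota, Epsilon}
Path from root to Eta: Kappa -> Mu -> Eta
  ancestors of Eta: {Kappa, Mu, Eta}
Common ancestors: {Kappa, Mu}
Walk up from Eta: Eta (not in ancestors of Epsilon), Mu (in ancestors of Epsilon), Kappa (in ancestors of Epsilon)
Deepest common ancestor (LCA) = Mu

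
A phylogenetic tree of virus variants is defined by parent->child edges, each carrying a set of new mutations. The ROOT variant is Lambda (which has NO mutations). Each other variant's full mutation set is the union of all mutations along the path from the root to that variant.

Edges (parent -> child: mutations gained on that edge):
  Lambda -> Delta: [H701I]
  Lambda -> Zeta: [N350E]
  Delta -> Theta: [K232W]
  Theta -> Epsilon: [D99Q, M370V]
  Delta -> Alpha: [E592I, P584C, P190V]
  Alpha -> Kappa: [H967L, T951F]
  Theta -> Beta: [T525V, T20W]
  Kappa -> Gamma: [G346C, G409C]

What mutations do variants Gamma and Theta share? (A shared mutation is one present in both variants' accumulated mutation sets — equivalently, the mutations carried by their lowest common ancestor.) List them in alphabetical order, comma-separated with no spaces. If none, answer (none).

Accumulating mutations along path to Gamma:
  At Lambda: gained [] -> total []
  At Delta: gained ['H701I'] -> total ['H701I']
  At Alpha: gained ['E592I', 'P584C', 'P190V'] -> total ['E592I', 'H701I', 'P190V', 'P584C']
  At Kappa: gained ['H967L', 'T951F'] -> total ['E592I', 'H701I', 'H967L', 'P190V', 'P584C', 'T951F']
  At Gamma: gained ['G346C', 'G409C'] -> total ['E592I', 'G346C', 'G409C', 'H701I', 'H967L', 'P190V', 'P584C', 'T951F']
Mutations(Gamma) = ['E592I', 'G346C', 'G409C', 'H701I', 'H967L', 'P190V', 'P584C', 'T951F']
Accumulating mutations along path to Theta:
  At Lambda: gained [] -> total []
  At Delta: gained ['H701I'] -> total ['H701I']
  At Theta: gained ['K232W'] -> total ['H701I', 'K232W']
Mutations(Theta) = ['H701I', 'K232W']
Intersection: ['E592I', 'G346C', 'G409C', 'H701I', 'H967L', 'P190V', 'P584C', 'T951F'] ∩ ['H701I', 'K232W'] = ['H701I']

Answer: H701I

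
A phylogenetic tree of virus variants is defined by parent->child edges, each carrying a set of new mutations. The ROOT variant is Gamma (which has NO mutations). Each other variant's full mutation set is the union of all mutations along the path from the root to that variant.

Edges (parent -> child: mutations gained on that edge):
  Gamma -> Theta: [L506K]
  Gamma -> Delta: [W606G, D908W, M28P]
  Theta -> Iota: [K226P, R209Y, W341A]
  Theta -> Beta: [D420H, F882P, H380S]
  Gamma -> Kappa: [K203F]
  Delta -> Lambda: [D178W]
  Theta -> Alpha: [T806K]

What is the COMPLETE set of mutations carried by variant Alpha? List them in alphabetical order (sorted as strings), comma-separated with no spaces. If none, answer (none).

At Gamma: gained [] -> total []
At Theta: gained ['L506K'] -> total ['L506K']
At Alpha: gained ['T806K'] -> total ['L506K', 'T806K']

Answer: L506K,T806K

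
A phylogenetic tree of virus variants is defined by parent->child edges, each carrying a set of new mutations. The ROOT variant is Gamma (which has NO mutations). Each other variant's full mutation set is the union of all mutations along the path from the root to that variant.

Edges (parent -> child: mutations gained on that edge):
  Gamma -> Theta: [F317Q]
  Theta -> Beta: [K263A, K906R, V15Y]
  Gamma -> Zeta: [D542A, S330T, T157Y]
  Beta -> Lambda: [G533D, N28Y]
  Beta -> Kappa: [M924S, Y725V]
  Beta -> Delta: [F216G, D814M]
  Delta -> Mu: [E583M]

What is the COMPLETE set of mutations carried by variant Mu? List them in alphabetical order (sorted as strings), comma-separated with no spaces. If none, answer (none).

At Gamma: gained [] -> total []
At Theta: gained ['F317Q'] -> total ['F317Q']
At Beta: gained ['K263A', 'K906R', 'V15Y'] -> total ['F317Q', 'K263A', 'K906R', 'V15Y']
At Delta: gained ['F216G', 'D814M'] -> total ['D814M', 'F216G', 'F317Q', 'K263A', 'K906R', 'V15Y']
At Mu: gained ['E583M'] -> total ['D814M', 'E583M', 'F216G', 'F317Q', 'K263A', 'K906R', 'V15Y']

Answer: D814M,E583M,F216G,F317Q,K263A,K906R,V15Y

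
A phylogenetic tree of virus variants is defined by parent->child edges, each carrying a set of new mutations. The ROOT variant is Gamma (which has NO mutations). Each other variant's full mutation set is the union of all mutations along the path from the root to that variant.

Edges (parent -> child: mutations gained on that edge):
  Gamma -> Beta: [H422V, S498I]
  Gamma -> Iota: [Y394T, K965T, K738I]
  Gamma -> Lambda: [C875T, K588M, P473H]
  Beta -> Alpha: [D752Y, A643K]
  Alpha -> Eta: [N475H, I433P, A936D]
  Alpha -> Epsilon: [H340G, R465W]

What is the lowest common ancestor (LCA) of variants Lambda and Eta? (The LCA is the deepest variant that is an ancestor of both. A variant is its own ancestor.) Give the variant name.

Path from root to Lambda: Gamma -> Lambda
  ancestors of Lambda: {Gamma, Lambda}
Path from root to Eta: Gamma -> Beta -> Alpha -> Eta
  ancestors of Eta: {Gamma, Beta, Alpha, Eta}
Common ancestors: {Gamma}
Walk up from Eta: Eta (not in ancestors of Lambda), Alpha (not in ancestors of Lambda), Beta (not in ancestors of Lambda), Gamma (in ancestors of Lambda)
Deepest common ancestor (LCA) = Gamma

Answer: Gamma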